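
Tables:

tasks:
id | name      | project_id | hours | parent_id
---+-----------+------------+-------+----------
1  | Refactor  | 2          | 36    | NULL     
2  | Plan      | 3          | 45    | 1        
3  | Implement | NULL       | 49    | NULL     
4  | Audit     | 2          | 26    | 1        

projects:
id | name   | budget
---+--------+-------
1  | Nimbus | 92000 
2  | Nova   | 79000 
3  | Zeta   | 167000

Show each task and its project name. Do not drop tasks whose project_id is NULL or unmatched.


LEFT JOIN keeps every row from tasks (the left table); where project_id has no match in projects, the project columns become NULL. Walk through each task:
  - task 1 (Refactor): project_id=2 -> matches Nova
  - task 2 (Plan): project_id=3 -> matches Zeta
  - task 3 (Implement): project_id=NULL, no match -> kept with NULL
  - task 4 (Audit): project_id=2 -> matches Nova
All 4 rows appear; 1 has NULL project.

SQL:
SELECT a.name, b.name AS project
FROM tasks a
LEFT JOIN projects b ON a.project_id = b.id

Result:
name      | project
----------+--------
Refactor  | Nova   
Plan      | Zeta   
Implement | NULL   
Audit     | Nova   


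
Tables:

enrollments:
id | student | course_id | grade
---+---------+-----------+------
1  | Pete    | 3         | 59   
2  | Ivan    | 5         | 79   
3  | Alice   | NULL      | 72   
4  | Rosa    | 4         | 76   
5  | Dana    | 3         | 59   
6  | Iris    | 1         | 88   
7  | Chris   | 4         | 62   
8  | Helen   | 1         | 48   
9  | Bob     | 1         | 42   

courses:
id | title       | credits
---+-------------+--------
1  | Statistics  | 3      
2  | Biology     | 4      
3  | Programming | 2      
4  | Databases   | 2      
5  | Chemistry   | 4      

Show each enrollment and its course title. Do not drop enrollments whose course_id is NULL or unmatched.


LEFT JOIN keeps every row from enrollments (the left table); where course_id has no match in courses, the course columns become NULL. Walk through each enrollment:
  - enrollment 1 (Pete): course_id=3 -> matches Programming
  - enrollment 2 (Ivan): course_id=5 -> matches Chemistry
  - enrollment 3 (Alice): course_id=NULL, no match -> kept with NULL
  - enrollment 4 (Rosa): course_id=4 -> matches Databases
  - enrollment 5 (Dana): course_id=3 -> matches Programming
  - enrollment 6 (Iris): course_id=1 -> matches Statistics
  - enrollment 7 (Chris): course_id=4 -> matches Databases
  - enrollment 8 (Helen): course_id=1 -> matches Statistics
  - enrollment 9 (Bob): course_id=1 -> matches Statistics
All 9 rows appear; 1 has NULL course.

SQL:
SELECT a.student, b.title AS course
FROM enrollments a
LEFT JOIN courses b ON a.course_id = b.id

Result:
student | course     
--------+------------
Pete    | Programming
Ivan    | Chemistry  
Alice   | NULL       
Rosa    | Databases  
Dana    | Programming
Iris    | Statistics 
Chris   | Databases  
Helen   | Statistics 
Bob     | Statistics 


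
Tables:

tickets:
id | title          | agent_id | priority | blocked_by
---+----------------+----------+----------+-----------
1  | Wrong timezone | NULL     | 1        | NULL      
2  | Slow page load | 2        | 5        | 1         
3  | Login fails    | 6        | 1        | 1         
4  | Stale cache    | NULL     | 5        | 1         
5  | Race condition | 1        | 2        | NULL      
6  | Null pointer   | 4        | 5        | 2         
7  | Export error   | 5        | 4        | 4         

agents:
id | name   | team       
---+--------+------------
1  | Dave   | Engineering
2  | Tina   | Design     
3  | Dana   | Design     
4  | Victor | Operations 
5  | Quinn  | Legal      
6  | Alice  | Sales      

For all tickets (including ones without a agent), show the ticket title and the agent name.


LEFT JOIN keeps every row from tickets (the left table); where agent_id has no match in agents, the agent columns become NULL. Walk through each ticket:
  - ticket 1 (Wrong timezone): agent_id=NULL, no match -> kept with NULL
  - ticket 2 (Slow page load): agent_id=2 -> matches Tina
  - ticket 3 (Login fails): agent_id=6 -> matches Alice
  - ticket 4 (Stale cache): agent_id=NULL, no match -> kept with NULL
  - ticket 5 (Race condition): agent_id=1 -> matches Dave
  - ticket 6 (Null pointer): agent_id=4 -> matches Victor
  - ticket 7 (Export error): agent_id=5 -> matches Quinn
All 7 rows appear; 2 have NULL agent.

SQL:
SELECT a.title, b.name AS agent
FROM tickets a
LEFT JOIN agents b ON a.agent_id = b.id

Result:
title          | agent 
---------------+-------
Wrong timezone | NULL  
Slow page load | Tina  
Login fails    | Alice 
Stale cache    | NULL  
Race condition | Dave  
Null pointer   | Victor
Export error   | Quinn 


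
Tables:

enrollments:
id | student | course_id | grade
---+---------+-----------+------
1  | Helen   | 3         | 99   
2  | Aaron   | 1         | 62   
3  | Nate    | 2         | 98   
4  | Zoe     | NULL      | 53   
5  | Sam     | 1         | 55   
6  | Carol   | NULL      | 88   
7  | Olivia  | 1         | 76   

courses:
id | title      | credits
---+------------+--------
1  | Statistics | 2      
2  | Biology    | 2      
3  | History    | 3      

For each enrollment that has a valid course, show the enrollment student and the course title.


INNER JOIN keeps only enrollments rows whose course_id matches an id in courses. Walk through each enrollment:
  - enrollment 1 (Helen): course_id=3 -> matches History
  - enrollment 2 (Aaron): course_id=1 -> matches Statistics
  - enrollment 3 (Nate): course_id=2 -> matches Biology
  - enrollment 4 (Zoe): course_id=NULL, no match -> dropped
  - enrollment 5 (Sam): course_id=1 -> matches Statistics
  - enrollment 6 (Carol): course_id=NULL, no match -> dropped
  - enrollment 7 (Olivia): course_id=1 -> matches Statistics
So 2 of 7 rows are dropped.

SQL:
SELECT a.student, b.title AS course
FROM enrollments a
INNER JOIN courses b ON a.course_id = b.id

Result:
student | course    
--------+-----------
Helen   | History   
Aaron   | Statistics
Nate    | Biology   
Sam     | Statistics
Olivia  | Statistics


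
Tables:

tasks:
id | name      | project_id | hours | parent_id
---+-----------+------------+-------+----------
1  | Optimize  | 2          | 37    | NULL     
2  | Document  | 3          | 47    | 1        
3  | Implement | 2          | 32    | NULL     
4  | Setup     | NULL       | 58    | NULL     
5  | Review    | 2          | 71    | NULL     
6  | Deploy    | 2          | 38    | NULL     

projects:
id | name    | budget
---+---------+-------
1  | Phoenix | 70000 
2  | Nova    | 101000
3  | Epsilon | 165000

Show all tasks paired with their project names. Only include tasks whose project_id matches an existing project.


INNER JOIN keeps only tasks rows whose project_id matches an id in projects. Walk through each task:
  - task 1 (Optimize): project_id=2 -> matches Nova
  - task 2 (Document): project_id=3 -> matches Epsilon
  - task 3 (Implement): project_id=2 -> matches Nova
  - task 4 (Setup): project_id=NULL, no match -> dropped
  - task 5 (Review): project_id=2 -> matches Nova
  - task 6 (Deploy): project_id=2 -> matches Nova
So 1 of 6 rows is dropped.

SQL:
SELECT a.name, b.name AS project
FROM tasks a
INNER JOIN projects b ON a.project_id = b.id

Result:
name      | project
----------+--------
Optimize  | Nova   
Document  | Epsilon
Implement | Nova   
Review    | Nova   
Deploy    | Nova   


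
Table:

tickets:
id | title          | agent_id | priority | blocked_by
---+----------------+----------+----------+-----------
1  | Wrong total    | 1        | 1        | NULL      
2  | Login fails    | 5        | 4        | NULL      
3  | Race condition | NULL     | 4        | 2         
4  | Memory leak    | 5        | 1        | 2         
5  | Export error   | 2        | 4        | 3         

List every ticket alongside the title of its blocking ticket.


This is a self-join: tickets is joined to a second copy of itself, matching each row's blocked_by to another row's id. Use LEFT JOIN so rows with blocked_by=NULL are kept.
  - ticket 1 (Wrong total): blocked_by=NULL -> NULL
  - ticket 2 (Login fails): blocked_by=NULL -> NULL
  - ticket 3 (Race condition): blocked_by=2 -> Login fails
  - ticket 4 (Memory leak): blocked_by=2 -> Login fails
  - ticket 5 (Export error): blocked_by=3 -> Race condition

SQL:
SELECT a.title AS item, b.title AS blocked_by
FROM tickets a
LEFT JOIN tickets b ON a.blocked_by = b.id

Result:
item           | blocked_by    
---------------+---------------
Wrong total    | NULL          
Login fails    | NULL          
Race condition | Login fails   
Memory leak    | Login fails   
Export error   | Race condition


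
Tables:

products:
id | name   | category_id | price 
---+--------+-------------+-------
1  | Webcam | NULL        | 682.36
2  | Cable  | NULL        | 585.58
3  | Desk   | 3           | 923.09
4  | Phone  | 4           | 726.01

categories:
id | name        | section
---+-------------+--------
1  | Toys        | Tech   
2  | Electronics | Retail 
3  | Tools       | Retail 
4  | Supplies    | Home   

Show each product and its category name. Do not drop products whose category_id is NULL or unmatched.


LEFT JOIN keeps every row from products (the left table); where category_id has no match in categories, the category columns become NULL. Walk through each product:
  - product 1 (Webcam): category_id=NULL, no match -> kept with NULL
  - product 2 (Cable): category_id=NULL, no match -> kept with NULL
  - product 3 (Desk): category_id=3 -> matches Tools
  - product 4 (Phone): category_id=4 -> matches Supplies
All 4 rows appear; 2 have NULL category.

SQL:
SELECT a.name, b.name AS category
FROM products a
LEFT JOIN categories b ON a.category_id = b.id

Result:
name   | category
-------+---------
Webcam | NULL    
Cable  | NULL    
Desk   | Tools   
Phone  | Supplies


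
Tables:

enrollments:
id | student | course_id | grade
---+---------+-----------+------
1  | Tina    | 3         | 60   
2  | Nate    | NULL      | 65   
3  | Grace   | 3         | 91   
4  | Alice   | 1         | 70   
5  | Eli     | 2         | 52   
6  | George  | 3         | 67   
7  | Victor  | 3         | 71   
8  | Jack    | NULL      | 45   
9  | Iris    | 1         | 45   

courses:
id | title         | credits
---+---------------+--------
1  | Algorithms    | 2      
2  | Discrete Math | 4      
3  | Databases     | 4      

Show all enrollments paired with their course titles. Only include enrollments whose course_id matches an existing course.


INNER JOIN keeps only enrollments rows whose course_id matches an id in courses. Walk through each enrollment:
  - enrollment 1 (Tina): course_id=3 -> matches Databases
  - enrollment 2 (Nate): course_id=NULL, no match -> dropped
  - enrollment 3 (Grace): course_id=3 -> matches Databases
  - enrollment 4 (Alice): course_id=1 -> matches Algorithms
  - enrollment 5 (Eli): course_id=2 -> matches Discrete Math
  - enrollment 6 (George): course_id=3 -> matches Databases
  - enrollment 7 (Victor): course_id=3 -> matches Databases
  - enrollment 8 (Jack): course_id=NULL, no match -> dropped
  - enrollment 9 (Iris): course_id=1 -> matches Algorithms
So 2 of 9 rows are dropped.

SQL:
SELECT a.student, b.title AS course
FROM enrollments a
INNER JOIN courses b ON a.course_id = b.id

Result:
student | course       
--------+--------------
Tina    | Databases    
Grace   | Databases    
Alice   | Algorithms   
Eli     | Discrete Math
George  | Databases    
Victor  | Databases    
Iris    | Algorithms   


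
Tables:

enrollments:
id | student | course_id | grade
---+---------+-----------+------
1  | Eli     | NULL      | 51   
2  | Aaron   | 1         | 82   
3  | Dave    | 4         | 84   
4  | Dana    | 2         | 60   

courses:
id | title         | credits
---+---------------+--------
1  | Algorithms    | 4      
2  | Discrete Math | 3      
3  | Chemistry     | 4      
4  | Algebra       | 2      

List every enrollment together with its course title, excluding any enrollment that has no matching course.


INNER JOIN keeps only enrollments rows whose course_id matches an id in courses. Walk through each enrollment:
  - enrollment 1 (Eli): course_id=NULL, no match -> dropped
  - enrollment 2 (Aaron): course_id=1 -> matches Algorithms
  - enrollment 3 (Dave): course_id=4 -> matches Algebra
  - enrollment 4 (Dana): course_id=2 -> matches Discrete Math
So 1 of 4 rows is dropped.

SQL:
SELECT a.student, b.title AS course
FROM enrollments a
INNER JOIN courses b ON a.course_id = b.id

Result:
student | course       
--------+--------------
Aaron   | Algorithms   
Dave    | Algebra      
Dana    | Discrete Math


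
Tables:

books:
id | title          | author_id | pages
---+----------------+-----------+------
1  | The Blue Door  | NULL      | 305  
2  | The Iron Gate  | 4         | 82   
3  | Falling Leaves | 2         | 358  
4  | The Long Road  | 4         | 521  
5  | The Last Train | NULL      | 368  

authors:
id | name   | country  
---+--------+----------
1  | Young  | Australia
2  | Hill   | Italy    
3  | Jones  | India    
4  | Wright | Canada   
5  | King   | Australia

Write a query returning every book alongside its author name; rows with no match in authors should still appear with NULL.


LEFT JOIN keeps every row from books (the left table); where author_id has no match in authors, the author columns become NULL. Walk through each book:
  - book 1 (The Blue Door): author_id=NULL, no match -> kept with NULL
  - book 2 (The Iron Gate): author_id=4 -> matches Wright
  - book 3 (Falling Leaves): author_id=2 -> matches Hill
  - book 4 (The Long Road): author_id=4 -> matches Wright
  - book 5 (The Last Train): author_id=NULL, no match -> kept with NULL
All 5 rows appear; 2 have NULL author.

SQL:
SELECT a.title, b.name AS author
FROM books a
LEFT JOIN authors b ON a.author_id = b.id

Result:
title          | author
---------------+-------
The Blue Door  | NULL  
The Iron Gate  | Wright
Falling Leaves | Hill  
The Long Road  | Wright
The Last Train | NULL  


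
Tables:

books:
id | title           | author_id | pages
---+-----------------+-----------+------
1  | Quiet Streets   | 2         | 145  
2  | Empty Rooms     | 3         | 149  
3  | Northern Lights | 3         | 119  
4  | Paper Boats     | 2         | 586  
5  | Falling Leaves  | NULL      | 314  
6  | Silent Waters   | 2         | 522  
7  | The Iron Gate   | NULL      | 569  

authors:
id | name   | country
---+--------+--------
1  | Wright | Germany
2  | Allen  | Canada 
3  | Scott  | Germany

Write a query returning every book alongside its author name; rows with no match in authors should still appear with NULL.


LEFT JOIN keeps every row from books (the left table); where author_id has no match in authors, the author columns become NULL. Walk through each book:
  - book 1 (Quiet Streets): author_id=2 -> matches Allen
  - book 2 (Empty Rooms): author_id=3 -> matches Scott
  - book 3 (Northern Lights): author_id=3 -> matches Scott
  - book 4 (Paper Boats): author_id=2 -> matches Allen
  - book 5 (Falling Leaves): author_id=NULL, no match -> kept with NULL
  - book 6 (Silent Waters): author_id=2 -> matches Allen
  - book 7 (The Iron Gate): author_id=NULL, no match -> kept with NULL
All 7 rows appear; 2 have NULL author.

SQL:
SELECT a.title, b.name AS author
FROM books a
LEFT JOIN authors b ON a.author_id = b.id

Result:
title           | author
----------------+-------
Quiet Streets   | Allen 
Empty Rooms     | Scott 
Northern Lights | Scott 
Paper Boats     | Allen 
Falling Leaves  | NULL  
Silent Waters   | Allen 
The Iron Gate   | NULL  


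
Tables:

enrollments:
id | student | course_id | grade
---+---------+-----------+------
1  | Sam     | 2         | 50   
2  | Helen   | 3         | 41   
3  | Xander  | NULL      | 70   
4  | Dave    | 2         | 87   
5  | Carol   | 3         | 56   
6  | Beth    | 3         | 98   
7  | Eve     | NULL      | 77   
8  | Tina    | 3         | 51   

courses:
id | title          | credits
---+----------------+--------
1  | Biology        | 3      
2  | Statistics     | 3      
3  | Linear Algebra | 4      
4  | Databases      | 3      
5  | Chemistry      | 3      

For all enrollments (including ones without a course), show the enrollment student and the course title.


LEFT JOIN keeps every row from enrollments (the left table); where course_id has no match in courses, the course columns become NULL. Walk through each enrollment:
  - enrollment 1 (Sam): course_id=2 -> matches Statistics
  - enrollment 2 (Helen): course_id=3 -> matches Linear Algebra
  - enrollment 3 (Xander): course_id=NULL, no match -> kept with NULL
  - enrollment 4 (Dave): course_id=2 -> matches Statistics
  - enrollment 5 (Carol): course_id=3 -> matches Linear Algebra
  - enrollment 6 (Beth): course_id=3 -> matches Linear Algebra
  - enrollment 7 (Eve): course_id=NULL, no match -> kept with NULL
  - enrollment 8 (Tina): course_id=3 -> matches Linear Algebra
All 8 rows appear; 2 have NULL course.

SQL:
SELECT a.student, b.title AS course
FROM enrollments a
LEFT JOIN courses b ON a.course_id = b.id

Result:
student | course        
--------+---------------
Sam     | Statistics    
Helen   | Linear Algebra
Xander  | NULL          
Dave    | Statistics    
Carol   | Linear Algebra
Beth    | Linear Algebra
Eve     | NULL          
Tina    | Linear Algebra


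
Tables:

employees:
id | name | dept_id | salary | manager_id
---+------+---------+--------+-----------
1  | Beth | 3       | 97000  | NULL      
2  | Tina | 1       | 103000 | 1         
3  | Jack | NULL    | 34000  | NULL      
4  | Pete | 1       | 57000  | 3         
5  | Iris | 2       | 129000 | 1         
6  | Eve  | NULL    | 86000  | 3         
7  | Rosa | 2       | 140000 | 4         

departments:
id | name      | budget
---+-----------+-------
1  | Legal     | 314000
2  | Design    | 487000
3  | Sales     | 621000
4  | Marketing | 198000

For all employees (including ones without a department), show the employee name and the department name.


LEFT JOIN keeps every row from employees (the left table); where dept_id has no match in departments, the department columns become NULL. Walk through each employee:
  - employee 1 (Beth): dept_id=3 -> matches Sales
  - employee 2 (Tina): dept_id=1 -> matches Legal
  - employee 3 (Jack): dept_id=NULL, no match -> kept with NULL
  - employee 4 (Pete): dept_id=1 -> matches Legal
  - employee 5 (Iris): dept_id=2 -> matches Design
  - employee 6 (Eve): dept_id=NULL, no match -> kept with NULL
  - employee 7 (Rosa): dept_id=2 -> matches Design
All 7 rows appear; 2 have NULL department.

SQL:
SELECT a.name, b.name AS department
FROM employees a
LEFT JOIN departments b ON a.dept_id = b.id

Result:
name | department
-----+-----------
Beth | Sales     
Tina | Legal     
Jack | NULL      
Pete | Legal     
Iris | Design    
Eve  | NULL      
Rosa | Design    


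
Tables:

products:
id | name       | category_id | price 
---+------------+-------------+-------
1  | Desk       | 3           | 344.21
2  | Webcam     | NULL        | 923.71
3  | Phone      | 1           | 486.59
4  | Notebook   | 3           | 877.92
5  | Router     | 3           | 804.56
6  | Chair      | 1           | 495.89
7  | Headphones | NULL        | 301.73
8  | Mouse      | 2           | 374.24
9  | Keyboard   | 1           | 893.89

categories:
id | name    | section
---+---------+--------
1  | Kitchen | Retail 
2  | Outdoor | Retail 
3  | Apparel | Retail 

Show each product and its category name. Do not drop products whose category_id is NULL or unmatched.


LEFT JOIN keeps every row from products (the left table); where category_id has no match in categories, the category columns become NULL. Walk through each product:
  - product 1 (Desk): category_id=3 -> matches Apparel
  - product 2 (Webcam): category_id=NULL, no match -> kept with NULL
  - product 3 (Phone): category_id=1 -> matches Kitchen
  - product 4 (Notebook): category_id=3 -> matches Apparel
  - product 5 (Router): category_id=3 -> matches Apparel
  - product 6 (Chair): category_id=1 -> matches Kitchen
  - product 7 (Headphones): category_id=NULL, no match -> kept with NULL
  - product 8 (Mouse): category_id=2 -> matches Outdoor
  - product 9 (Keyboard): category_id=1 -> matches Kitchen
All 9 rows appear; 2 have NULL category.

SQL:
SELECT a.name, b.name AS category
FROM products a
LEFT JOIN categories b ON a.category_id = b.id

Result:
name       | category
-----------+---------
Desk       | Apparel 
Webcam     | NULL    
Phone      | Kitchen 
Notebook   | Apparel 
Router     | Apparel 
Chair      | Kitchen 
Headphones | NULL    
Mouse      | Outdoor 
Keyboard   | Kitchen 


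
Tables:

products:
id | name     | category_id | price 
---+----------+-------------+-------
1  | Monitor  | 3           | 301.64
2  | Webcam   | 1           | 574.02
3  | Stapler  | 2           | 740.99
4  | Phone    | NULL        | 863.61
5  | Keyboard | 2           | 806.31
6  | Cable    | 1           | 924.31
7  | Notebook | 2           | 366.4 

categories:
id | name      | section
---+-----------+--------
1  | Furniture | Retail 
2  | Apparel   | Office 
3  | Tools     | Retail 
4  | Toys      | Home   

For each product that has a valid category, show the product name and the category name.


INNER JOIN keeps only products rows whose category_id matches an id in categories. Walk through each product:
  - product 1 (Monitor): category_id=3 -> matches Tools
  - product 2 (Webcam): category_id=1 -> matches Furniture
  - product 3 (Stapler): category_id=2 -> matches Apparel
  - product 4 (Phone): category_id=NULL, no match -> dropped
  - product 5 (Keyboard): category_id=2 -> matches Apparel
  - product 6 (Cable): category_id=1 -> matches Furniture
  - product 7 (Notebook): category_id=2 -> matches Apparel
So 1 of 7 rows is dropped.

SQL:
SELECT a.name, b.name AS category
FROM products a
INNER JOIN categories b ON a.category_id = b.id

Result:
name     | category 
---------+----------
Monitor  | Tools    
Webcam   | Furniture
Stapler  | Apparel  
Keyboard | Apparel  
Cable    | Furniture
Notebook | Apparel  


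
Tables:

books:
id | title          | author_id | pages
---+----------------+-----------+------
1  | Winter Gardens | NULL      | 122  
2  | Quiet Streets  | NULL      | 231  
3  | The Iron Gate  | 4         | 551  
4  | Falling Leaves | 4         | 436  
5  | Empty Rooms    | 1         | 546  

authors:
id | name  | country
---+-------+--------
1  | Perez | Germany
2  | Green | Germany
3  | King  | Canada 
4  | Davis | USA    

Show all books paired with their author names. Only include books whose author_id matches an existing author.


INNER JOIN keeps only books rows whose author_id matches an id in authors. Walk through each book:
  - book 1 (Winter Gardens): author_id=NULL, no match -> dropped
  - book 2 (Quiet Streets): author_id=NULL, no match -> dropped
  - book 3 (The Iron Gate): author_id=4 -> matches Davis
  - book 4 (Falling Leaves): author_id=4 -> matches Davis
  - book 5 (Empty Rooms): author_id=1 -> matches Perez
So 2 of 5 rows are dropped.

SQL:
SELECT a.title, b.name AS author
FROM books a
INNER JOIN authors b ON a.author_id = b.id

Result:
title          | author
---------------+-------
The Iron Gate  | Davis 
Falling Leaves | Davis 
Empty Rooms    | Perez 


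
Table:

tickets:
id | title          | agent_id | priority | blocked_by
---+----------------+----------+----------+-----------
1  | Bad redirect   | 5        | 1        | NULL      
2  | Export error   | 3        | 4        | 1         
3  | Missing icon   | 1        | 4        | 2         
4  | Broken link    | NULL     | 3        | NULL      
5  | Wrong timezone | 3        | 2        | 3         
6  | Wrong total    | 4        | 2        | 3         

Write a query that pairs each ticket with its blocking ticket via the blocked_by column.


This is a self-join: tickets is joined to a second copy of itself, matching each row's blocked_by to another row's id. Use LEFT JOIN so rows with blocked_by=NULL are kept.
  - ticket 1 (Bad redirect): blocked_by=NULL -> NULL
  - ticket 2 (Export error): blocked_by=1 -> Bad redirect
  - ticket 3 (Missing icon): blocked_by=2 -> Export error
  - ticket 4 (Broken link): blocked_by=NULL -> NULL
  - ticket 5 (Wrong timezone): blocked_by=3 -> Missing icon
  - ticket 6 (Wrong total): blocked_by=3 -> Missing icon

SQL:
SELECT a.title AS item, b.title AS blocked_by
FROM tickets a
LEFT JOIN tickets b ON a.blocked_by = b.id

Result:
item           | blocked_by  
---------------+-------------
Bad redirect   | NULL        
Export error   | Bad redirect
Missing icon   | Export error
Broken link    | NULL        
Wrong timezone | Missing icon
Wrong total    | Missing icon


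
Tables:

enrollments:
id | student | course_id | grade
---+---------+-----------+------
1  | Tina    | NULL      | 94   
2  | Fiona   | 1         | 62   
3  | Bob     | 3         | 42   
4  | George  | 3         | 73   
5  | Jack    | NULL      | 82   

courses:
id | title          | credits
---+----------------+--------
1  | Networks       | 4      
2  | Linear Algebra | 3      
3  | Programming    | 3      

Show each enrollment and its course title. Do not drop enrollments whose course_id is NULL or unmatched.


LEFT JOIN keeps every row from enrollments (the left table); where course_id has no match in courses, the course columns become NULL. Walk through each enrollment:
  - enrollment 1 (Tina): course_id=NULL, no match -> kept with NULL
  - enrollment 2 (Fiona): course_id=1 -> matches Networks
  - enrollment 3 (Bob): course_id=3 -> matches Programming
  - enrollment 4 (George): course_id=3 -> matches Programming
  - enrollment 5 (Jack): course_id=NULL, no match -> kept with NULL
All 5 rows appear; 2 have NULL course.

SQL:
SELECT a.student, b.title AS course
FROM enrollments a
LEFT JOIN courses b ON a.course_id = b.id

Result:
student | course     
--------+------------
Tina    | NULL       
Fiona   | Networks   
Bob     | Programming
George  | Programming
Jack    | NULL       


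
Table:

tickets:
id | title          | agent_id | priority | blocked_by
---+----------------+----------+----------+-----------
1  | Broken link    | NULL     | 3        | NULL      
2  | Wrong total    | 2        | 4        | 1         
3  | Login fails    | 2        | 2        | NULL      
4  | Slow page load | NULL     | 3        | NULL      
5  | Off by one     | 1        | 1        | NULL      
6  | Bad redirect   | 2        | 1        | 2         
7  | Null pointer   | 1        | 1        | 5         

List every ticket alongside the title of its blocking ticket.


This is a self-join: tickets is joined to a second copy of itself, matching each row's blocked_by to another row's id. Use LEFT JOIN so rows with blocked_by=NULL are kept.
  - ticket 1 (Broken link): blocked_by=NULL -> NULL
  - ticket 2 (Wrong total): blocked_by=1 -> Broken link
  - ticket 3 (Login fails): blocked_by=NULL -> NULL
  - ticket 4 (Slow page load): blocked_by=NULL -> NULL
  - ticket 5 (Off by one): blocked_by=NULL -> NULL
  - ticket 6 (Bad redirect): blocked_by=2 -> Wrong total
  - ticket 7 (Null pointer): blocked_by=5 -> Off by one

SQL:
SELECT a.title AS item, b.title AS blocked_by
FROM tickets a
LEFT JOIN tickets b ON a.blocked_by = b.id

Result:
item           | blocked_by 
---------------+------------
Broken link    | NULL       
Wrong total    | Broken link
Login fails    | NULL       
Slow page load | NULL       
Off by one     | NULL       
Bad redirect   | Wrong total
Null pointer   | Off by one 


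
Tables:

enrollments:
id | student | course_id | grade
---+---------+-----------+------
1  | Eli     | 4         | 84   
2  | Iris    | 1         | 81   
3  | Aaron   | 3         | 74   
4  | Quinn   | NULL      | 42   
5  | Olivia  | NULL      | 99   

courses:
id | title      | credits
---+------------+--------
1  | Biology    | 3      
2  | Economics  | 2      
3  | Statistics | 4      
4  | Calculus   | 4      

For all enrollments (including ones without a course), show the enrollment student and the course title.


LEFT JOIN keeps every row from enrollments (the left table); where course_id has no match in courses, the course columns become NULL. Walk through each enrollment:
  - enrollment 1 (Eli): course_id=4 -> matches Calculus
  - enrollment 2 (Iris): course_id=1 -> matches Biology
  - enrollment 3 (Aaron): course_id=3 -> matches Statistics
  - enrollment 4 (Quinn): course_id=NULL, no match -> kept with NULL
  - enrollment 5 (Olivia): course_id=NULL, no match -> kept with NULL
All 5 rows appear; 2 have NULL course.

SQL:
SELECT a.student, b.title AS course
FROM enrollments a
LEFT JOIN courses b ON a.course_id = b.id

Result:
student | course    
--------+-----------
Eli     | Calculus  
Iris    | Biology   
Aaron   | Statistics
Quinn   | NULL      
Olivia  | NULL      


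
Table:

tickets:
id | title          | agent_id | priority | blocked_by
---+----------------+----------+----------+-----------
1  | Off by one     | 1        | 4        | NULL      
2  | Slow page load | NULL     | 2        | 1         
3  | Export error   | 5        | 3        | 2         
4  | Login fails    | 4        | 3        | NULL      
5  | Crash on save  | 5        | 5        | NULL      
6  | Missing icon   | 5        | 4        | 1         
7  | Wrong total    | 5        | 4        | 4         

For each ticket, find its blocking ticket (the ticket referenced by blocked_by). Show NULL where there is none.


This is a self-join: tickets is joined to a second copy of itself, matching each row's blocked_by to another row's id. Use LEFT JOIN so rows with blocked_by=NULL are kept.
  - ticket 1 (Off by one): blocked_by=NULL -> NULL
  - ticket 2 (Slow page load): blocked_by=1 -> Off by one
  - ticket 3 (Export error): blocked_by=2 -> Slow page load
  - ticket 4 (Login fails): blocked_by=NULL -> NULL
  - ticket 5 (Crash on save): blocked_by=NULL -> NULL
  - ticket 6 (Missing icon): blocked_by=1 -> Off by one
  - ticket 7 (Wrong total): blocked_by=4 -> Login fails

SQL:
SELECT a.title AS item, b.title AS blocked_by
FROM tickets a
LEFT JOIN tickets b ON a.blocked_by = b.id

Result:
item           | blocked_by    
---------------+---------------
Off by one     | NULL          
Slow page load | Off by one    
Export error   | Slow page load
Login fails    | NULL          
Crash on save  | NULL          
Missing icon   | Off by one    
Wrong total    | Login fails   


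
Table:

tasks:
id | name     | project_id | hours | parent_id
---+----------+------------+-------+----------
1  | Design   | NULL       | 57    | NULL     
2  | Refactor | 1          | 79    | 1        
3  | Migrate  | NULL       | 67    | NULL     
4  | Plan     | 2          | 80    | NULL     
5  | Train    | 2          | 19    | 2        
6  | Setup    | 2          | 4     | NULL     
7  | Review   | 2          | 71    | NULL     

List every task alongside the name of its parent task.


This is a self-join: tasks is joined to a second copy of itself, matching each row's parent_id to another row's id. Use LEFT JOIN so rows with parent_id=NULL are kept.
  - task 1 (Design): parent_id=NULL -> NULL
  - task 2 (Refactor): parent_id=1 -> Design
  - task 3 (Migrate): parent_id=NULL -> NULL
  - task 4 (Plan): parent_id=NULL -> NULL
  - task 5 (Train): parent_id=2 -> Refactor
  - task 6 (Setup): parent_id=NULL -> NULL
  - task 7 (Review): parent_id=NULL -> NULL

SQL:
SELECT a.name AS item, b.name AS parent
FROM tasks a
LEFT JOIN tasks b ON a.parent_id = b.id

Result:
item     | parent  
---------+---------
Design   | NULL    
Refactor | Design  
Migrate  | NULL    
Plan     | NULL    
Train    | Refactor
Setup    | NULL    
Review   | NULL    


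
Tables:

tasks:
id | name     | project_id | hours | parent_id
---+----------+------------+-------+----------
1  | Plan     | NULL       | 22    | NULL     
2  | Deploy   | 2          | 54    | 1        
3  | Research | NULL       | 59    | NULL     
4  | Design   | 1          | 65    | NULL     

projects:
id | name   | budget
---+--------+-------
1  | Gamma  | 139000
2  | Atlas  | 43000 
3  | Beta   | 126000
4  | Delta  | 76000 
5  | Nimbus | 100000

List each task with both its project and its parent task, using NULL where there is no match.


Two LEFT JOINs from the same base table tasks: one to projects via project_id, one to tasks itself via parent_id. Both are LEFT so every task is preserved.
Match against projects:
  - task 1 (Plan): project_id=NULL, no match -> kept with NULL
  - task 2 (Deploy): project_id=2 -> matches Atlas
  - task 3 (Research): project_id=NULL, no match -> kept with NULL
  - task 4 (Design): project_id=1 -> matches Gamma
Match against tasks (self):
  - task 1 (Plan): parent_id=NULL -> NULL
  - task 2 (Deploy): parent_id=1 -> Plan
  - task 3 (Research): parent_id=NULL -> NULL
  - task 4 (Design): parent_id=NULL -> NULL

SQL:
SELECT a.name, b.name AS project, c.name AS parent
FROM tasks a
LEFT JOIN projects b ON a.project_id = b.id
LEFT JOIN tasks c ON a.parent_id = c.id

Result:
name     | project | parent
---------+---------+-------
Plan     | NULL    | NULL  
Deploy   | Atlas   | Plan  
Research | NULL    | NULL  
Design   | Gamma   | NULL  


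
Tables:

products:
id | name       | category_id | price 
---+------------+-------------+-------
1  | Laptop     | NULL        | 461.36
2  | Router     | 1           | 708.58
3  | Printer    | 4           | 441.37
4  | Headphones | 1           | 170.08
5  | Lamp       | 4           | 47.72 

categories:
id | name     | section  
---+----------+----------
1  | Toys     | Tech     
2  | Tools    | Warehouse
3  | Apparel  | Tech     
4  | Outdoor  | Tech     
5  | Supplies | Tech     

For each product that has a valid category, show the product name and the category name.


INNER JOIN keeps only products rows whose category_id matches an id in categories. Walk through each product:
  - product 1 (Laptop): category_id=NULL, no match -> dropped
  - product 2 (Router): category_id=1 -> matches Toys
  - product 3 (Printer): category_id=4 -> matches Outdoor
  - product 4 (Headphones): category_id=1 -> matches Toys
  - product 5 (Lamp): category_id=4 -> matches Outdoor
So 1 of 5 rows is dropped.

SQL:
SELECT a.name, b.name AS category
FROM products a
INNER JOIN categories b ON a.category_id = b.id

Result:
name       | category
-----------+---------
Router     | Toys    
Printer    | Outdoor 
Headphones | Toys    
Lamp       | Outdoor 


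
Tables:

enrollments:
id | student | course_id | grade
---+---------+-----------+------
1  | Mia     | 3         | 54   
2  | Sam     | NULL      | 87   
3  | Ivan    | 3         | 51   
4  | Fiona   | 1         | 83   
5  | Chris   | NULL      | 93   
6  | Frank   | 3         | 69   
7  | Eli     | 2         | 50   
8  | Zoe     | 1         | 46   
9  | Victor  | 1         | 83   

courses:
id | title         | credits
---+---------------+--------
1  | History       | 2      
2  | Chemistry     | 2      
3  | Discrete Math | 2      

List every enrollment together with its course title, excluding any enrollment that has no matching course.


INNER JOIN keeps only enrollments rows whose course_id matches an id in courses. Walk through each enrollment:
  - enrollment 1 (Mia): course_id=3 -> matches Discrete Math
  - enrollment 2 (Sam): course_id=NULL, no match -> dropped
  - enrollment 3 (Ivan): course_id=3 -> matches Discrete Math
  - enrollment 4 (Fiona): course_id=1 -> matches History
  - enrollment 5 (Chris): course_id=NULL, no match -> dropped
  - enrollment 6 (Frank): course_id=3 -> matches Discrete Math
  - enrollment 7 (Eli): course_id=2 -> matches Chemistry
  - enrollment 8 (Zoe): course_id=1 -> matches History
  - enrollment 9 (Victor): course_id=1 -> matches History
So 2 of 9 rows are dropped.

SQL:
SELECT a.student, b.title AS course
FROM enrollments a
INNER JOIN courses b ON a.course_id = b.id

Result:
student | course       
--------+--------------
Mia     | Discrete Math
Ivan    | Discrete Math
Fiona   | History      
Frank   | Discrete Math
Eli     | Chemistry    
Zoe     | History      
Victor  | History      


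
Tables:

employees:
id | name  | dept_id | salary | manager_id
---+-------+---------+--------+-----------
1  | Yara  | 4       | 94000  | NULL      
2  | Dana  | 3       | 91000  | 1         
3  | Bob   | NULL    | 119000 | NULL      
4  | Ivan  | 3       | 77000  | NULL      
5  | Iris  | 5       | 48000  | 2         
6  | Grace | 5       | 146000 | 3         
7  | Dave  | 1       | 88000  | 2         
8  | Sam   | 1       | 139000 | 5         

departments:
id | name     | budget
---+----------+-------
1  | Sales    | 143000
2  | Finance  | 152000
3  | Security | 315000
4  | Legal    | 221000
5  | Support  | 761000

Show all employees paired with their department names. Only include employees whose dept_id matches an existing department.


INNER JOIN keeps only employees rows whose dept_id matches an id in departments. Walk through each employee:
  - employee 1 (Yara): dept_id=4 -> matches Legal
  - employee 2 (Dana): dept_id=3 -> matches Security
  - employee 3 (Bob): dept_id=NULL, no match -> dropped
  - employee 4 (Ivan): dept_id=3 -> matches Security
  - employee 5 (Iris): dept_id=5 -> matches Support
  - employee 6 (Grace): dept_id=5 -> matches Support
  - employee 7 (Dave): dept_id=1 -> matches Sales
  - employee 8 (Sam): dept_id=1 -> matches Sales
So 1 of 8 rows is dropped.

SQL:
SELECT a.name, b.name AS department
FROM employees a
INNER JOIN departments b ON a.dept_id = b.id

Result:
name  | department
------+-----------
Yara  | Legal     
Dana  | Security  
Ivan  | Security  
Iris  | Support   
Grace | Support   
Dave  | Sales     
Sam   | Sales     


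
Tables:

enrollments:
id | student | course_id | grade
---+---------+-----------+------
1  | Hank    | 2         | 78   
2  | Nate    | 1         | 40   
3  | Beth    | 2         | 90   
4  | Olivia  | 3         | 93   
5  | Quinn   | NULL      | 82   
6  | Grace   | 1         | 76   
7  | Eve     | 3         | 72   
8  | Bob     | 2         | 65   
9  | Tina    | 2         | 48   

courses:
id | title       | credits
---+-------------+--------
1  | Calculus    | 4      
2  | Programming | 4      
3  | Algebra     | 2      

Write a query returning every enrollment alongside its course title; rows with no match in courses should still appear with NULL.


LEFT JOIN keeps every row from enrollments (the left table); where course_id has no match in courses, the course columns become NULL. Walk through each enrollment:
  - enrollment 1 (Hank): course_id=2 -> matches Programming
  - enrollment 2 (Nate): course_id=1 -> matches Calculus
  - enrollment 3 (Beth): course_id=2 -> matches Programming
  - enrollment 4 (Olivia): course_id=3 -> matches Algebra
  - enrollment 5 (Quinn): course_id=NULL, no match -> kept with NULL
  - enrollment 6 (Grace): course_id=1 -> matches Calculus
  - enrollment 7 (Eve): course_id=3 -> matches Algebra
  - enrollment 8 (Bob): course_id=2 -> matches Programming
  - enrollment 9 (Tina): course_id=2 -> matches Programming
All 9 rows appear; 1 has NULL course.

SQL:
SELECT a.student, b.title AS course
FROM enrollments a
LEFT JOIN courses b ON a.course_id = b.id

Result:
student | course     
--------+------------
Hank    | Programming
Nate    | Calculus   
Beth    | Programming
Olivia  | Algebra    
Quinn   | NULL       
Grace   | Calculus   
Eve     | Algebra    
Bob     | Programming
Tina    | Programming


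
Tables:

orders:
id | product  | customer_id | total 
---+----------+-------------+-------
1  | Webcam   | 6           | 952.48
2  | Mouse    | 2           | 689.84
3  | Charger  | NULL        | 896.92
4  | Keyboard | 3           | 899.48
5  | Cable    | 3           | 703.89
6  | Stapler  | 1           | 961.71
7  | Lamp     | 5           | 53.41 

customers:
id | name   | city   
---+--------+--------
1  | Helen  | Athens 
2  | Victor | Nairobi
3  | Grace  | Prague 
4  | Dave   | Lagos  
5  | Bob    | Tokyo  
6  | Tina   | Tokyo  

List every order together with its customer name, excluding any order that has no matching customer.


INNER JOIN keeps only orders rows whose customer_id matches an id in customers. Walk through each order:
  - order 1 (Webcam): customer_id=6 -> matches Tina
  - order 2 (Mouse): customer_id=2 -> matches Victor
  - order 3 (Charger): customer_id=NULL, no match -> dropped
  - order 4 (Keyboard): customer_id=3 -> matches Grace
  - order 5 (Cable): customer_id=3 -> matches Grace
  - order 6 (Stapler): customer_id=1 -> matches Helen
  - order 7 (Lamp): customer_id=5 -> matches Bob
So 1 of 7 rows is dropped.

SQL:
SELECT a.product, b.name AS customer
FROM orders a
INNER JOIN customers b ON a.customer_id = b.id

Result:
product  | customer
---------+---------
Webcam   | Tina    
Mouse    | Victor  
Keyboard | Grace   
Cable    | Grace   
Stapler  | Helen   
Lamp     | Bob     
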